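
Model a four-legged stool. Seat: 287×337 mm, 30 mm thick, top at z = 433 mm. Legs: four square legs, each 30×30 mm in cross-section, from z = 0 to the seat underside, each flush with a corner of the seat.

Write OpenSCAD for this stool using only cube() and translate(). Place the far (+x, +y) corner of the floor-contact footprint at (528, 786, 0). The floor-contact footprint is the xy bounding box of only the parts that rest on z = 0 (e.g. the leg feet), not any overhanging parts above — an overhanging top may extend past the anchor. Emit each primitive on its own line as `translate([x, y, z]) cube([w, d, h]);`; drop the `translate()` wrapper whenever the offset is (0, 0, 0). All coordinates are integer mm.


// leg_h = 433 - 30 = 403
translate([241, 449, 403]) cube([287, 337, 30]);
translate([241, 449, 0]) cube([30, 30, 403]);
translate([498, 449, 0]) cube([30, 30, 403]);
translate([241, 756, 0]) cube([30, 30, 403]);
translate([498, 756, 0]) cube([30, 30, 403]);


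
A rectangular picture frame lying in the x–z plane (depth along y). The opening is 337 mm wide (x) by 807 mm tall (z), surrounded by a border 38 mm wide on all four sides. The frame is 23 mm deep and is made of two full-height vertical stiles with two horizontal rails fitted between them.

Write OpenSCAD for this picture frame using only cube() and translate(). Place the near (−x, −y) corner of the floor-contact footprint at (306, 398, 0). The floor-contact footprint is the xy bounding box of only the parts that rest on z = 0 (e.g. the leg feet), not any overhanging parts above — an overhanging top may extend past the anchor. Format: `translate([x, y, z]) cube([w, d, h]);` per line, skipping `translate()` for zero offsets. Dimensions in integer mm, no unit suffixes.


translate([306, 398, 0]) cube([38, 23, 883]);
translate([681, 398, 0]) cube([38, 23, 883]);
translate([344, 398, 0]) cube([337, 23, 38]);
translate([344, 398, 845]) cube([337, 23, 38]);


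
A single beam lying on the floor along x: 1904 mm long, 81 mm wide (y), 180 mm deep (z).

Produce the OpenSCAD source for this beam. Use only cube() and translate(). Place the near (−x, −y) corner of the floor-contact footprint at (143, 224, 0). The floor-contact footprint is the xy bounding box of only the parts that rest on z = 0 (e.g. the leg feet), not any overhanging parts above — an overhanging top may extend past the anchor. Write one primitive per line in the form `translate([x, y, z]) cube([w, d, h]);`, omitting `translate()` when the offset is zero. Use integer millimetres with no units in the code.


translate([143, 224, 0]) cube([1904, 81, 180]);


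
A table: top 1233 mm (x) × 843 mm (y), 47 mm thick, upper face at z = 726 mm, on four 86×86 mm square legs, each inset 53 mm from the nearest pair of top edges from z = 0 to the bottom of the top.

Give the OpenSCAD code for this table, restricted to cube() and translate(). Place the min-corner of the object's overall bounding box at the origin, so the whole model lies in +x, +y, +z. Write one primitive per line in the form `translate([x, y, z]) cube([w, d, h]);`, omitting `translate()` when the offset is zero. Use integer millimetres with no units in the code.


translate([0, 0, 679]) cube([1233, 843, 47]);
translate([53, 53, 0]) cube([86, 86, 679]);
translate([1094, 53, 0]) cube([86, 86, 679]);
translate([53, 704, 0]) cube([86, 86, 679]);
translate([1094, 704, 0]) cube([86, 86, 679]);


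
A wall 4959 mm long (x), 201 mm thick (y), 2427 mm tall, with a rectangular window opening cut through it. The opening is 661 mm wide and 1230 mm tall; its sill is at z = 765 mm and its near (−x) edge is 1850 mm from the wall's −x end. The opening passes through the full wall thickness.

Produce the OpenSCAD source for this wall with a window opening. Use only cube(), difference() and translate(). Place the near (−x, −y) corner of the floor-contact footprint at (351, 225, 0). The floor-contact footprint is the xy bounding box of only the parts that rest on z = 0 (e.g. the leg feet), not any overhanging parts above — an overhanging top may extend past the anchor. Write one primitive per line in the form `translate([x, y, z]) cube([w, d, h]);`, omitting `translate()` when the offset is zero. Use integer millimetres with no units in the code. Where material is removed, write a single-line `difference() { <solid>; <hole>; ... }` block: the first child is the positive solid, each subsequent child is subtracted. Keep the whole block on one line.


difference() { translate([351, 225, 0]) cube([4959, 201, 2427]); translate([2201, 225, 765]) cube([661, 201, 1230]); }


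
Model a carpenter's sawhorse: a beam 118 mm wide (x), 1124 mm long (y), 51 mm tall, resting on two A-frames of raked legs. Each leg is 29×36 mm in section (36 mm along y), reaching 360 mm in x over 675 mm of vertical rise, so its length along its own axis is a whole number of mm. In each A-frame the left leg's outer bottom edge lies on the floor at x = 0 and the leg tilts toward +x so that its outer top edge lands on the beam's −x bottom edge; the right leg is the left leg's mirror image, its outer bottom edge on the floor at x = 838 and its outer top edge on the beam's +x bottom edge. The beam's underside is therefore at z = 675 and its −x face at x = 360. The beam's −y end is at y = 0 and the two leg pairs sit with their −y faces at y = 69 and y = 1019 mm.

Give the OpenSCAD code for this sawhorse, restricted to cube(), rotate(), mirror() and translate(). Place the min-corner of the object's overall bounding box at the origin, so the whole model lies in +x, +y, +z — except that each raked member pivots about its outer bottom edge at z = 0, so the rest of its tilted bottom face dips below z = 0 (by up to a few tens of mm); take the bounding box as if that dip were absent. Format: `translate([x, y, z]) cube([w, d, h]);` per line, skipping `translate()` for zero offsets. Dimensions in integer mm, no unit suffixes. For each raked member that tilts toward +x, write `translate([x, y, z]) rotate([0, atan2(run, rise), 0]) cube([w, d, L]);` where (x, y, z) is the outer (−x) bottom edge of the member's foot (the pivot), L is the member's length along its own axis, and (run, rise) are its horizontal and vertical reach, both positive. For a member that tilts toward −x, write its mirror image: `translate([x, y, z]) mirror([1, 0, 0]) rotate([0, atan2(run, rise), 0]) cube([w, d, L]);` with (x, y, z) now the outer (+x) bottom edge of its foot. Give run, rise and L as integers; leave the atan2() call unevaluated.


translate([360, 0, 675]) cube([118, 1124, 51]);
translate([0, 69, 0]) rotate([0, atan2(360, 675), 0]) cube([29, 36, 765]);
translate([838, 69, 0]) mirror([1, 0, 0]) rotate([0, atan2(360, 675), 0]) cube([29, 36, 765]);
translate([0, 1019, 0]) rotate([0, atan2(360, 675), 0]) cube([29, 36, 765]);
translate([838, 1019, 0]) mirror([1, 0, 0]) rotate([0, atan2(360, 675), 0]) cube([29, 36, 765]);


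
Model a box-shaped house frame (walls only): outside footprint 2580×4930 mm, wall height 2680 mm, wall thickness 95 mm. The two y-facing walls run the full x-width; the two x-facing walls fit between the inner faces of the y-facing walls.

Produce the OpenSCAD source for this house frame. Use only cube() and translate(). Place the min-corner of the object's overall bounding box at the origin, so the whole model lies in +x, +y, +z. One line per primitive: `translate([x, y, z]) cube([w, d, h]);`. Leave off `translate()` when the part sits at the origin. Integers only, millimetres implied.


cube([2580, 95, 2680]);
translate([0, 4835, 0]) cube([2580, 95, 2680]);
translate([0, 95, 0]) cube([95, 4740, 2680]);
translate([2485, 95, 0]) cube([95, 4740, 2680]);


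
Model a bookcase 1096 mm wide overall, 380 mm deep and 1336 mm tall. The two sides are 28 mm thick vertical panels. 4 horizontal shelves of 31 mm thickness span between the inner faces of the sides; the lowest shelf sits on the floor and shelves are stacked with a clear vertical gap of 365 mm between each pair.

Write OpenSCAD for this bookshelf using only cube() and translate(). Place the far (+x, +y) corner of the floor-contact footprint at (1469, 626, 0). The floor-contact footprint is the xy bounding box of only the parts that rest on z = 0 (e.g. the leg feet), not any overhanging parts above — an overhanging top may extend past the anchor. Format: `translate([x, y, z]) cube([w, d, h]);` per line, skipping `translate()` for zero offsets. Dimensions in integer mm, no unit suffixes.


translate([373, 246, 0]) cube([28, 380, 1336]);
translate([1441, 246, 0]) cube([28, 380, 1336]);
translate([401, 246, 0]) cube([1040, 380, 31]);
translate([401, 246, 396]) cube([1040, 380, 31]);
translate([401, 246, 792]) cube([1040, 380, 31]);
translate([401, 246, 1188]) cube([1040, 380, 31]);


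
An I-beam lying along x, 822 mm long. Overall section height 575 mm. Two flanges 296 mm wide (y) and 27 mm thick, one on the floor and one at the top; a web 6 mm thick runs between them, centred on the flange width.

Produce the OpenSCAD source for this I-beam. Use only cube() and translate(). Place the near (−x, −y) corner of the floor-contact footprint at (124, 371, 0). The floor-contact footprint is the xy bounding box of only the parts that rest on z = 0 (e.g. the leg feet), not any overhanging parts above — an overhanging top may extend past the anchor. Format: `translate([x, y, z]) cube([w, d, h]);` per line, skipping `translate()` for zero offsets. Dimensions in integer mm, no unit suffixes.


translate([124, 371, 0]) cube([822, 296, 27]);
translate([124, 516, 27]) cube([822, 6, 521]);
translate([124, 371, 548]) cube([822, 296, 27]);


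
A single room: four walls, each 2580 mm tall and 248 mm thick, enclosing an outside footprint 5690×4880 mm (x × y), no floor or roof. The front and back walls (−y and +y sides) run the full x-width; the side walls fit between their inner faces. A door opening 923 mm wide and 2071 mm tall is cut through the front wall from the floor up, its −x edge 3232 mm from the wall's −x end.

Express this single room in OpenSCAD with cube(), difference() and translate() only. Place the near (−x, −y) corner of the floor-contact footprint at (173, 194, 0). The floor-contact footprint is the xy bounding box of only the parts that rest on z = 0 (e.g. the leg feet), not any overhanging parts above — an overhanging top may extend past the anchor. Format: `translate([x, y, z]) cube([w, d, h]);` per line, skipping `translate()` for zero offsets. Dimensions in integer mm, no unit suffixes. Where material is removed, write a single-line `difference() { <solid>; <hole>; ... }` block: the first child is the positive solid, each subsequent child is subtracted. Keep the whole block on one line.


difference() { translate([173, 194, 0]) cube([5690, 248, 2580]); translate([3405, 194, 0]) cube([923, 248, 2071]); }
translate([173, 4826, 0]) cube([5690, 248, 2580]);
translate([173, 442, 0]) cube([248, 4384, 2580]);
translate([5615, 442, 0]) cube([248, 4384, 2580]);


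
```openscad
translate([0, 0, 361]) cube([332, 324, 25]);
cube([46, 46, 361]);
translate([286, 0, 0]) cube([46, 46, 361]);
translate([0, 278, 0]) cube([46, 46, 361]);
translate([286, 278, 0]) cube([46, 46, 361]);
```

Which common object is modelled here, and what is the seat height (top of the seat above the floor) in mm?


A stool. The seat height is 386 mm.

A 332×324×25 slab at z = 361 on four corner posts — a stool. The seat top is 361 + 25 = 386 mm.


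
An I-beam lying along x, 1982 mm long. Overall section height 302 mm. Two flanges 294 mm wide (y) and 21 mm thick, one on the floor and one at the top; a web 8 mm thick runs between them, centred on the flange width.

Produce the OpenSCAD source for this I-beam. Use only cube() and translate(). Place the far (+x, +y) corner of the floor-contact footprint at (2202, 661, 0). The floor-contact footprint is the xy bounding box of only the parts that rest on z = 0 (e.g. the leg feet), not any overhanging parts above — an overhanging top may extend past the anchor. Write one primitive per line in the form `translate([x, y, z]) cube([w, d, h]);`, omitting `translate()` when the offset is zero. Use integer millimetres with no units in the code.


translate([220, 367, 0]) cube([1982, 294, 21]);
translate([220, 510, 21]) cube([1982, 8, 260]);
translate([220, 367, 281]) cube([1982, 294, 21]);


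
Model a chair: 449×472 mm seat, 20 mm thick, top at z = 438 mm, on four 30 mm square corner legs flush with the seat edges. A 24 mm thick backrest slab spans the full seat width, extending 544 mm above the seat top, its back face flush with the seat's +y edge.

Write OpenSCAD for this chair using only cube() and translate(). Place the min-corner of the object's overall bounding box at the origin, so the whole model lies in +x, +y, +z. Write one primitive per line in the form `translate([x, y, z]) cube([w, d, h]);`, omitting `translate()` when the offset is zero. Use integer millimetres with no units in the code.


translate([0, 0, 418]) cube([449, 472, 20]);
cube([30, 30, 418]);
translate([419, 0, 0]) cube([30, 30, 418]);
translate([0, 442, 0]) cube([30, 30, 418]);
translate([419, 442, 0]) cube([30, 30, 418]);
translate([0, 448, 438]) cube([449, 24, 544]);


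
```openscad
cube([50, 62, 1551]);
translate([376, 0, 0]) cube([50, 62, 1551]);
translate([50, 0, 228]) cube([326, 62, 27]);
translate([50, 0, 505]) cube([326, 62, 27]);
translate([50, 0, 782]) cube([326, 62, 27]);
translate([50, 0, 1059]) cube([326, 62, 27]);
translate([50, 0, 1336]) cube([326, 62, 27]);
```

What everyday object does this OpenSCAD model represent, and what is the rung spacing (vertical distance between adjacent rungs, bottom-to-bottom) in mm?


A ladder. The rung spacing is 277 mm.

Two tall 50×62 posts with 5 short bars between them — a ladder. Adjacent rungs sit at z = 228 and z = 505, so the spacing is 505 − 228 = 277 mm.


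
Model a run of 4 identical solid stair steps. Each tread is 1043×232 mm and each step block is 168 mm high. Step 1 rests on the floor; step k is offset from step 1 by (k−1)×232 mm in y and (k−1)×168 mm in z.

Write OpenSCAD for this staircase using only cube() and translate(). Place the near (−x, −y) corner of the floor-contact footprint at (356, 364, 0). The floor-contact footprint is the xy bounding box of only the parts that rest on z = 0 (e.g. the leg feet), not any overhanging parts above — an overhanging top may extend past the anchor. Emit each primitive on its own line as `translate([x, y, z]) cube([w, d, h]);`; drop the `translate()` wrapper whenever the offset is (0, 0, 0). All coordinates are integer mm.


translate([356, 364, 0]) cube([1043, 232, 168]);
translate([356, 596, 168]) cube([1043, 232, 168]);
translate([356, 828, 336]) cube([1043, 232, 168]);
translate([356, 1060, 504]) cube([1043, 232, 168]);


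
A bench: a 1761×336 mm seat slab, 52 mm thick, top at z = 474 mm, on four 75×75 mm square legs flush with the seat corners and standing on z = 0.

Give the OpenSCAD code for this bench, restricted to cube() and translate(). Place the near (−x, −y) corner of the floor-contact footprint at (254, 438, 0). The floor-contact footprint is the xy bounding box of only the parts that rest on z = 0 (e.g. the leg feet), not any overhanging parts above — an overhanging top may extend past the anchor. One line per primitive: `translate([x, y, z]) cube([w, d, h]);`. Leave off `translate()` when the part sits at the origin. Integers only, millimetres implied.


translate([254, 438, 422]) cube([1761, 336, 52]);
translate([254, 438, 0]) cube([75, 75, 422]);
translate([254, 699, 0]) cube([75, 75, 422]);
translate([1940, 438, 0]) cube([75, 75, 422]);
translate([1940, 699, 0]) cube([75, 75, 422]);


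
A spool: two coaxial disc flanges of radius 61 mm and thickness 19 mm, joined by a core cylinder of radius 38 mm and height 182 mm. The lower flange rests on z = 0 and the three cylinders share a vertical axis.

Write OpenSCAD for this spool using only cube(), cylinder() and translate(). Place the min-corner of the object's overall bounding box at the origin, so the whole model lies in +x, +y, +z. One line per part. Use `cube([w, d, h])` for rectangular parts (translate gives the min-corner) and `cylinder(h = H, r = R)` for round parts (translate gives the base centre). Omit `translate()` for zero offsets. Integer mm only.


translate([61, 61, 0]) cylinder(h = 19, r = 61);
translate([61, 61, 19]) cylinder(h = 182, r = 38);
translate([61, 61, 201]) cylinder(h = 19, r = 61);


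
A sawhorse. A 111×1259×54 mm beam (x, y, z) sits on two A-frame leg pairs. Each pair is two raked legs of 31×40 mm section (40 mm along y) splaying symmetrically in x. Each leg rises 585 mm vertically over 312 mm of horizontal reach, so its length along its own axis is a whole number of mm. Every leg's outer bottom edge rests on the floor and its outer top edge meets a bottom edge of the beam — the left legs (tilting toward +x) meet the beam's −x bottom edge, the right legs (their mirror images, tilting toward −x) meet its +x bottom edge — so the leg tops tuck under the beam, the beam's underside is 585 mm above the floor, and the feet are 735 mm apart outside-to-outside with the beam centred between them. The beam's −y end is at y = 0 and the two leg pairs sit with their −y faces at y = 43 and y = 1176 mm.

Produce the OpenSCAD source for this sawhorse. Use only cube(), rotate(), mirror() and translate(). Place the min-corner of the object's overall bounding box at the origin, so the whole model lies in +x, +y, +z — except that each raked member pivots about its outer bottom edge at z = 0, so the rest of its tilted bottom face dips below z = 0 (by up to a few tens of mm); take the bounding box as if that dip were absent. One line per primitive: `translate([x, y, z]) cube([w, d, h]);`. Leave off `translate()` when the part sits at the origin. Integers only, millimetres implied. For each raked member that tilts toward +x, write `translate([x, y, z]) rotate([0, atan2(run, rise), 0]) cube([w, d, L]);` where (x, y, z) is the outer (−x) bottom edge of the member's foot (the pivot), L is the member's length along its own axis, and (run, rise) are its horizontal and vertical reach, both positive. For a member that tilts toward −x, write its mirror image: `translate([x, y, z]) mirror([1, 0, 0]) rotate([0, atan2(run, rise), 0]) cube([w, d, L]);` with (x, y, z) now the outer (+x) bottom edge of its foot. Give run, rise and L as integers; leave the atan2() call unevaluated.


translate([312, 0, 585]) cube([111, 1259, 54]);
translate([0, 43, 0]) rotate([0, atan2(312, 585), 0]) cube([31, 40, 663]);
translate([735, 43, 0]) mirror([1, 0, 0]) rotate([0, atan2(312, 585), 0]) cube([31, 40, 663]);
translate([0, 1176, 0]) rotate([0, atan2(312, 585), 0]) cube([31, 40, 663]);
translate([735, 1176, 0]) mirror([1, 0, 0]) rotate([0, atan2(312, 585), 0]) cube([31, 40, 663]);


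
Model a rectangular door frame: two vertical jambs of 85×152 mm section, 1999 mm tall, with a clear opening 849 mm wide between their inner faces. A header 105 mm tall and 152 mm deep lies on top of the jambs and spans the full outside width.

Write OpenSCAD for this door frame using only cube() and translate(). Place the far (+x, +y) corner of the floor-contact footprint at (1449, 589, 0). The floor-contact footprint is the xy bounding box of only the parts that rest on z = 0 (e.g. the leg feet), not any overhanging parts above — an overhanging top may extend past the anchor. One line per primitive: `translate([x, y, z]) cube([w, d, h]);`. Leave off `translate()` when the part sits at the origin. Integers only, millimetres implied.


translate([430, 437, 0]) cube([85, 152, 1999]);
translate([1364, 437, 0]) cube([85, 152, 1999]);
translate([430, 437, 1999]) cube([1019, 152, 105]);


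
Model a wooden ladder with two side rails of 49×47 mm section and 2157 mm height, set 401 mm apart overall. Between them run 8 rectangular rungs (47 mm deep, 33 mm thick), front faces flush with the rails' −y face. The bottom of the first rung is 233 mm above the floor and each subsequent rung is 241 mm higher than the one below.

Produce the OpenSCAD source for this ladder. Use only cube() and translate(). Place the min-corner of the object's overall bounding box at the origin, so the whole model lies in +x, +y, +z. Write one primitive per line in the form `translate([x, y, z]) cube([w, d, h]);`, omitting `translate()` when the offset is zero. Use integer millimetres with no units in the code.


cube([49, 47, 2157]);
translate([352, 0, 0]) cube([49, 47, 2157]);
translate([49, 0, 233]) cube([303, 47, 33]);
translate([49, 0, 474]) cube([303, 47, 33]);
translate([49, 0, 715]) cube([303, 47, 33]);
translate([49, 0, 956]) cube([303, 47, 33]);
translate([49, 0, 1197]) cube([303, 47, 33]);
translate([49, 0, 1438]) cube([303, 47, 33]);
translate([49, 0, 1679]) cube([303, 47, 33]);
translate([49, 0, 1920]) cube([303, 47, 33]);


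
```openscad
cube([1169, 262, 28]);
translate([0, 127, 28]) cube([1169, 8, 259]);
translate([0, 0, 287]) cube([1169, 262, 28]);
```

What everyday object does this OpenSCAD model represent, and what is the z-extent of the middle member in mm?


An I-beam. The web height is 259 mm.

Two wide flanges with a thin centred web — an I-beam. Overall 315 mm minus two 28 mm flanges gives a web of 315 − 2·28 = 259 mm.


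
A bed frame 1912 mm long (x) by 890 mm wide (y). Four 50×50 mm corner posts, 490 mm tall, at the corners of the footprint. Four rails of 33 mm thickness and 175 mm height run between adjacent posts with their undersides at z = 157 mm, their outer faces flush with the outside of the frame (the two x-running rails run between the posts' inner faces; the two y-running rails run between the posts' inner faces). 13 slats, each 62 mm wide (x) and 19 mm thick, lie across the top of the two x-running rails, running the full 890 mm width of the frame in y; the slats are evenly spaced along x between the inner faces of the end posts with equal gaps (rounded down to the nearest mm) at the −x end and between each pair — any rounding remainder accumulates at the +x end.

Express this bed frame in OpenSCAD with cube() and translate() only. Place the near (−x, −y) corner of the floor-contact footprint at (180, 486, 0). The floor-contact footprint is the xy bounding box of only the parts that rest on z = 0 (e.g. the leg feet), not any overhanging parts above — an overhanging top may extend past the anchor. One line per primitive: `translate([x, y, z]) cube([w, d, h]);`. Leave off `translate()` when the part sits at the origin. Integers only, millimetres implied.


translate([180, 486, 0]) cube([50, 50, 490]);
translate([180, 1326, 0]) cube([50, 50, 490]);
translate([2042, 486, 0]) cube([50, 50, 490]);
translate([2042, 1326, 0]) cube([50, 50, 490]);
translate([230, 486, 157]) cube([1812, 33, 175]);
translate([230, 1343, 157]) cube([1812, 33, 175]);
translate([180, 536, 157]) cube([33, 790, 175]);
translate([2059, 536, 157]) cube([33, 790, 175]);
translate([301, 486, 332]) cube([62, 890, 19]);
translate([434, 486, 332]) cube([62, 890, 19]);
translate([567, 486, 332]) cube([62, 890, 19]);
translate([700, 486, 332]) cube([62, 890, 19]);
translate([833, 486, 332]) cube([62, 890, 19]);
translate([966, 486, 332]) cube([62, 890, 19]);
translate([1099, 486, 332]) cube([62, 890, 19]);
translate([1232, 486, 332]) cube([62, 890, 19]);
translate([1365, 486, 332]) cube([62, 890, 19]);
translate([1498, 486, 332]) cube([62, 890, 19]);
translate([1631, 486, 332]) cube([62, 890, 19]);
translate([1764, 486, 332]) cube([62, 890, 19]);
translate([1897, 486, 332]) cube([62, 890, 19]);


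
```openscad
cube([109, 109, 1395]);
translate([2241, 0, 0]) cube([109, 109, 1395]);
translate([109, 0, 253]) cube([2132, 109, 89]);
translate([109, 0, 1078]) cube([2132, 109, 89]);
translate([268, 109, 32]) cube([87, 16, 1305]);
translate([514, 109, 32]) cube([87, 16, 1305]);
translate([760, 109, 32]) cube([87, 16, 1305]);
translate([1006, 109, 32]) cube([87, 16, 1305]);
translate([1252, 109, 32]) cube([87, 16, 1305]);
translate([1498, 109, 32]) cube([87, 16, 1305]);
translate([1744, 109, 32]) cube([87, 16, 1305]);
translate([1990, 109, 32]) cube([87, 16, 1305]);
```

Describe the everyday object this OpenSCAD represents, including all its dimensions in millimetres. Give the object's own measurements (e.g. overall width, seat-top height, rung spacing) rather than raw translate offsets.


A fence section. Two 109×109 mm posts, 1395 mm tall, stand on the floor with a clear span of 2132 mm between their inner faces. Two horizontal rails of 109×89 mm section span the gap between the posts with their undersides at z = 253 mm and z = 1078 mm, flush with the posts' −y face. 8 pickets, each 87 mm wide, 16 mm thick and 1305 mm tall, are fixed to the +y face of the rails with their bottoms at z = 32 mm, spaced across the span with a 159 mm gap after the −x post and between neighbouring pickets, with 164 mm left before the +x post.


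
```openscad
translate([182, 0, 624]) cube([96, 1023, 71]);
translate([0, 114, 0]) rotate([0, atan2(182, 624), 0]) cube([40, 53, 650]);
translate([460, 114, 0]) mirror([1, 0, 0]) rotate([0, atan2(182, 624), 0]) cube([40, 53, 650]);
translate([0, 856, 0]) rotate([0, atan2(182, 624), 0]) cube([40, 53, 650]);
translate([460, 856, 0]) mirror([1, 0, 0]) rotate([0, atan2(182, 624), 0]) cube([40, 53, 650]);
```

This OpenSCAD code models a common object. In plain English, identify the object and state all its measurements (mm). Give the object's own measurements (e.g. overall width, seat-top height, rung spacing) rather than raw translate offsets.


A sawhorse. A 96×1023×71 mm beam (x, y, z) sits on two A-frame leg pairs. Each pair is two raked legs of 40×53 mm section (53 mm along y) splaying symmetrically in x. Each leg rises 624 mm vertically over 182 mm of horizontal reach and is 650 mm long along its own axis. Every leg's outer bottom edge rests on the floor and its outer top edge meets a bottom edge of the beam — the left legs (tilting toward +x) meet the beam's −x bottom edge, the right legs (their mirror images, tilting toward −x) meet its +x bottom edge — so the leg tops tuck under the beam, the beam's underside is 624 mm above the floor, and the feet are 460 mm apart outside-to-outside with the beam centred between them. The two leg pairs are set in 114 mm from either end of the beam.


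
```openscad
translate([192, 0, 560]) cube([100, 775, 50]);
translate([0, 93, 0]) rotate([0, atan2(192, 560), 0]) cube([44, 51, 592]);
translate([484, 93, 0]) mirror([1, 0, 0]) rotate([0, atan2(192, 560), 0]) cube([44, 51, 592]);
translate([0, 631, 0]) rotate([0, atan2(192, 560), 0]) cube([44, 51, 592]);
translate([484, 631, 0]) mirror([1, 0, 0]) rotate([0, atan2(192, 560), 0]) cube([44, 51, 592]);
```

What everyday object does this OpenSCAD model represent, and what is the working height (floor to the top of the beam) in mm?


A sawhorse. The overall height is 610 mm.

A beam across two mirrored pairs of raked legs — a sawhorse. The beam's underside is at z = 560 (matching the legs' vertical rise in atan2(192, 560)) and the beam is 50 mm tall, so its top is at 560 + 50 = 610 mm. The raked legs top out at the beam's underside, so that is the highest point.


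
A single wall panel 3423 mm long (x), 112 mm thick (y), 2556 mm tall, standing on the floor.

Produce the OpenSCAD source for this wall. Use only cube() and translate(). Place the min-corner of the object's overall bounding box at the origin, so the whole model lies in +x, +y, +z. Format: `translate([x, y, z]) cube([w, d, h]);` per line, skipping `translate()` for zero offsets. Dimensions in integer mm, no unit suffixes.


cube([3423, 112, 2556]);


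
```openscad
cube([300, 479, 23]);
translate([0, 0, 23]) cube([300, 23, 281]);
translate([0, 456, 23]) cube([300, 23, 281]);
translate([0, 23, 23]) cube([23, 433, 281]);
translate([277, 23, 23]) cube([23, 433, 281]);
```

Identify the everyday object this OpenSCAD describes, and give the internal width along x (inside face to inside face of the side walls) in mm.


An open box. The internal width is 254 mm.

A 300×479 base slab with four walls standing on it — an open box. The base is 300 mm wide and the walls are 23 mm thick, so the internal width is 300 − 2 × 23 = 254 mm.


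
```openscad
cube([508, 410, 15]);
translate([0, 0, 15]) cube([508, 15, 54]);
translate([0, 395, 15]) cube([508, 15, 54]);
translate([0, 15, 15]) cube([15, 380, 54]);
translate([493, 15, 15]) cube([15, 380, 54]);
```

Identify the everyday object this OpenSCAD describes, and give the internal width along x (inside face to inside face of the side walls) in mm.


An open box. The internal width is 478 mm.

A 508×410 base slab with four walls standing on it — an open box. The base is 508 mm wide and the walls are 15 mm thick, so the internal width is 508 − 2 × 15 = 478 mm.


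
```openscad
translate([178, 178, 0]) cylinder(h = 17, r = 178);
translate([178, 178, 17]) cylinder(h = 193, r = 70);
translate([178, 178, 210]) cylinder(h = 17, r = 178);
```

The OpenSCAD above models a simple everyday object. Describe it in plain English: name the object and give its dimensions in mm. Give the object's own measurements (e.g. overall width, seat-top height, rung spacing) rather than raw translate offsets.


A spool: two coaxial disc flanges of radius 178 mm and thickness 17 mm, joined by a core cylinder of radius 70 mm and height 193 mm. The lower flange rests on z = 0 and the three cylinders share a vertical axis.


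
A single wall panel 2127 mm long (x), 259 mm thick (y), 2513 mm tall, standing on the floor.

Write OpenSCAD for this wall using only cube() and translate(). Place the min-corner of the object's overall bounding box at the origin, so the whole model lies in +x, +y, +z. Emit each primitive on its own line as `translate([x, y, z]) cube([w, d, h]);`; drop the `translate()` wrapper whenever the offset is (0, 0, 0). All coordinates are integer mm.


cube([2127, 259, 2513]);


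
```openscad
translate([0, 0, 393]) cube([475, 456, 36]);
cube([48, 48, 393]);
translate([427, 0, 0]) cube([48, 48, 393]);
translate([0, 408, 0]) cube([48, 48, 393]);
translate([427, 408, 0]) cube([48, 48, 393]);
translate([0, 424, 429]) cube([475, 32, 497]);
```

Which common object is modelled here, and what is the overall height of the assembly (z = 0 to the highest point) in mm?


A chair. The overall height is 926 mm.

A slab on four corner posts with a tall panel at the back — a chair. The seat slab sits at z = 393 with thickness 36, and the 497 mm backrest starts at the seat top, so the overall height is 393 + 36 + 497 = 926 mm.


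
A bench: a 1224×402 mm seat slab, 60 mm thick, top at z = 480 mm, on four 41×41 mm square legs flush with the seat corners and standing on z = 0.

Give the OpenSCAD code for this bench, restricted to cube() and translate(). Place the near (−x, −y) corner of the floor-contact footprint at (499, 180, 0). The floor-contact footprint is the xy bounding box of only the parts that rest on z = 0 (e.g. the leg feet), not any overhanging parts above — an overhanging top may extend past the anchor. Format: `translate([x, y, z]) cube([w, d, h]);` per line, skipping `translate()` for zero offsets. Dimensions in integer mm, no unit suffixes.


translate([499, 180, 420]) cube([1224, 402, 60]);
translate([499, 180, 0]) cube([41, 41, 420]);
translate([499, 541, 0]) cube([41, 41, 420]);
translate([1682, 180, 0]) cube([41, 41, 420]);
translate([1682, 541, 0]) cube([41, 41, 420]);


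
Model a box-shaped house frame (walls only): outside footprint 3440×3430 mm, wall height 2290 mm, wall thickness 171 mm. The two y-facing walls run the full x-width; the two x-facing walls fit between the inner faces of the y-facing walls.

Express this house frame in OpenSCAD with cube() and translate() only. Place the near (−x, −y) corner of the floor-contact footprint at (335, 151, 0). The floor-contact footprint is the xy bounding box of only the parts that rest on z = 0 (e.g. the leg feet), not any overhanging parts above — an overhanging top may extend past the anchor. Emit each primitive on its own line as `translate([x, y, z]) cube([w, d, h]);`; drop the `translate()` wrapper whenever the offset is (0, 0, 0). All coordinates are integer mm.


translate([335, 151, 0]) cube([3440, 171, 2290]);
translate([335, 3410, 0]) cube([3440, 171, 2290]);
translate([335, 322, 0]) cube([171, 3088, 2290]);
translate([3604, 322, 0]) cube([171, 3088, 2290]);


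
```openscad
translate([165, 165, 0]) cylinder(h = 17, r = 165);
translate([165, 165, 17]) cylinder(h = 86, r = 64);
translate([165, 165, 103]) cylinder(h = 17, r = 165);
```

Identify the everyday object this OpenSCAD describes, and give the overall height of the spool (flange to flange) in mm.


A spool. The overall height is 120 mm.

Three coaxial cylinders, large–small–large — a spool. Two 17 mm flanges and a 86 mm core give 17 + 86 + 17 = 120 mm.


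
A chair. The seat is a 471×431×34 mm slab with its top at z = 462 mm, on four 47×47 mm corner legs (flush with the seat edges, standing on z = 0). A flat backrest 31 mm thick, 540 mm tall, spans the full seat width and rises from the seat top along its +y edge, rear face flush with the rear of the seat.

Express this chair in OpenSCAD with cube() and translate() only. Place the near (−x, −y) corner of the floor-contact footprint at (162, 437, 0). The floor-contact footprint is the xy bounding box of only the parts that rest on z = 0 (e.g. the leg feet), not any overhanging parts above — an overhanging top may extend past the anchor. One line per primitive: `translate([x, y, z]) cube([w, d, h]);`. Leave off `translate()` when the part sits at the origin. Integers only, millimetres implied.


translate([162, 437, 428]) cube([471, 431, 34]);
translate([162, 437, 0]) cube([47, 47, 428]);
translate([586, 437, 0]) cube([47, 47, 428]);
translate([162, 821, 0]) cube([47, 47, 428]);
translate([586, 821, 0]) cube([47, 47, 428]);
translate([162, 837, 462]) cube([471, 31, 540]);


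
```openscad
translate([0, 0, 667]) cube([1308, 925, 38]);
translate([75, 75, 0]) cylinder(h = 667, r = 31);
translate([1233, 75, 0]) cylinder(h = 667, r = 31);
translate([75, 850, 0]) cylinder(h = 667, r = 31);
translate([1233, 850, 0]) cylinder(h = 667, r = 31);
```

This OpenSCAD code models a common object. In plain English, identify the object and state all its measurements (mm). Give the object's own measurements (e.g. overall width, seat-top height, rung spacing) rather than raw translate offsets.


A rectangular dining table. The top is 1308×925×38 mm with its upper surface at z = 705 mm. It stands on four round legs of 62 mm diameter, each leg's bounding box inset 44 mm from the nearest pair of top edges, running from the floor to the underside of the top.


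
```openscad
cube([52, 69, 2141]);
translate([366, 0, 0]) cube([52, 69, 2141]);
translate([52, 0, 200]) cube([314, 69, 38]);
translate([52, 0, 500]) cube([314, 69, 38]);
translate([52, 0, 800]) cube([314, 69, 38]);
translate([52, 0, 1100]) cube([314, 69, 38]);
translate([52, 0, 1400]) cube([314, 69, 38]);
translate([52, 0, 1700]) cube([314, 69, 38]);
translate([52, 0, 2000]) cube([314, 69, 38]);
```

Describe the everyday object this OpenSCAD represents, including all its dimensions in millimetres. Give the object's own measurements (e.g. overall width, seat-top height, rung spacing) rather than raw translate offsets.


A straight ladder. Two 52×69 mm vertical rails, 2141 mm tall, stand 418 mm apart (outside-to-outside) with their front faces coplanar on the −y side. 7 rungs, each 69 mm deep and 38 mm tall, span between the inner faces of the rails, front faces flush with the rails. The lowest rung's underside is at z = 200 mm and rungs are spaced 300 mm apart (underside to underside).


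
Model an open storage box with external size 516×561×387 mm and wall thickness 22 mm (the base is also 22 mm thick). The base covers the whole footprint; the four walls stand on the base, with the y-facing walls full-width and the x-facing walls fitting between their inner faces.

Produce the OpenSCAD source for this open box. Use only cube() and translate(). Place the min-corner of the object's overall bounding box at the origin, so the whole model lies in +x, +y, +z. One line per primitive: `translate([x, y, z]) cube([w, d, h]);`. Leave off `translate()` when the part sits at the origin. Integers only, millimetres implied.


cube([516, 561, 22]);
translate([0, 0, 22]) cube([516, 22, 365]);
translate([0, 539, 22]) cube([516, 22, 365]);
translate([0, 22, 22]) cube([22, 517, 365]);
translate([494, 22, 22]) cube([22, 517, 365]);


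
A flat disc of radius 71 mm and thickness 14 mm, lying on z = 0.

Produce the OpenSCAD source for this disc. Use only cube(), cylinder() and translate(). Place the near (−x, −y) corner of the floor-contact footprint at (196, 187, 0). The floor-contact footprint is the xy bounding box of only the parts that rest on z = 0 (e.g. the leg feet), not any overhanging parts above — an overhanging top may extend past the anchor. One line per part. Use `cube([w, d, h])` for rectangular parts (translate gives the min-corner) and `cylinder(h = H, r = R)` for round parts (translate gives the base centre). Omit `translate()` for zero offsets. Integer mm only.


translate([267, 258, 0]) cylinder(h = 14, r = 71);


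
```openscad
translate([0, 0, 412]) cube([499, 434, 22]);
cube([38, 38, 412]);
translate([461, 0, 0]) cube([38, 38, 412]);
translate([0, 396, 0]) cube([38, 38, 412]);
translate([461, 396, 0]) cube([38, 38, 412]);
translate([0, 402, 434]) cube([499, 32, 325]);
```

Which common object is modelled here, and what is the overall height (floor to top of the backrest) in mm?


A chair. The overall height is 759 mm.

A slab on four corner posts with a tall panel at the back — a chair. The seat slab sits at z = 412 with thickness 22, and the 325 mm backrest starts at the seat top, so the overall height is 412 + 22 + 325 = 759 mm.


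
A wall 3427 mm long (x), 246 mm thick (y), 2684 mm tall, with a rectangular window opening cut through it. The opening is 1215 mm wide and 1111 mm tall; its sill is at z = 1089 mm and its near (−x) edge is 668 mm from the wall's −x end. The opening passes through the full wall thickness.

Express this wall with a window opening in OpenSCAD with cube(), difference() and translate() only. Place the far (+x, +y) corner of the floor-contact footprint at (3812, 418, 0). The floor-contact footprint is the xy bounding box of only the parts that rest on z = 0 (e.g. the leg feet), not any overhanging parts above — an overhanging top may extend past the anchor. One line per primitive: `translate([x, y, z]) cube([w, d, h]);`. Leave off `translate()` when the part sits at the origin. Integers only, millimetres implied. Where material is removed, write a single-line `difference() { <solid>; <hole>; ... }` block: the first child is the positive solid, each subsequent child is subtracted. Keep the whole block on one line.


difference() { translate([385, 172, 0]) cube([3427, 246, 2684]); translate([1053, 172, 1089]) cube([1215, 246, 1111]); }


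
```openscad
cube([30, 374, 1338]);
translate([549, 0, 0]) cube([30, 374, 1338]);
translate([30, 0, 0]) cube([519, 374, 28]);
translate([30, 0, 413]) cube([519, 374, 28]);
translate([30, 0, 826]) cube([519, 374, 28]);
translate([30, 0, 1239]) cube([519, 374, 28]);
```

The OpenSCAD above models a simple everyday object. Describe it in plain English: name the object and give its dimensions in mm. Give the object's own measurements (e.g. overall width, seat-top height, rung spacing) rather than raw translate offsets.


An open bookshelf. Two side panels, each 30 mm thick, 374 mm deep and 1338 mm tall, stand 579 mm apart (outside-to-outside). Between them sit 4 shelves, each 28 mm thick and 374 mm deep, spanning the full gap between the sides. The bottom shelf rests on the floor (its underside at z = 0) and the clear gap between one shelf's top and the next shelf's underside is 385 mm.


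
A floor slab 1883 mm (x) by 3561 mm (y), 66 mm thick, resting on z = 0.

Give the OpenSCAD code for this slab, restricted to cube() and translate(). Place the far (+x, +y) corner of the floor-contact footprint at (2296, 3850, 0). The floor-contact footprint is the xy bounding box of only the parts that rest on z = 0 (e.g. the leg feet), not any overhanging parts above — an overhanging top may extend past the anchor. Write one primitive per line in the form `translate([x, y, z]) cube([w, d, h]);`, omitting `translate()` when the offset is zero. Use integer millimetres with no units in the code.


translate([413, 289, 0]) cube([1883, 3561, 66]);
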